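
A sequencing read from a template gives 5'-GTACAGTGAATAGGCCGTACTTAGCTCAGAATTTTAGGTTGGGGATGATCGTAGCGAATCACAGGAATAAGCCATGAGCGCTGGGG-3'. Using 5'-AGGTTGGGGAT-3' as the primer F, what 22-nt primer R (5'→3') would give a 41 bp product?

The forward primer binds at positions 36–46, so a 41 bp product ends at position 36 + 41 − 1 = 76.
The reverse primer anneals to the top strand over positions 55–76, i.e. to CGAATCACAGGAATAAGCCATG.
Its sequence written 5'→3' is the reverse complement: CATGGCTTATTCCTGTGATTCG.

5'-CATGGCTTATTCCTGTGATTCG-3'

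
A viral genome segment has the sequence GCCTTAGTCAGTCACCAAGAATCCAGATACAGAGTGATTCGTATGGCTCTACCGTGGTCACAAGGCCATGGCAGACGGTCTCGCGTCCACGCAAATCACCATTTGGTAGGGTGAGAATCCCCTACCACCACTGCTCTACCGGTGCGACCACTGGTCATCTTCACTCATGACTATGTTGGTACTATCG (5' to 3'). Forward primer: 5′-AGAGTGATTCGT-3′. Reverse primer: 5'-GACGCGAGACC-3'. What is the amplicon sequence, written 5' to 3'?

5'-AGAGTGATTCGTATGGCTCTACCGTGGTCACAAGGCCATGGCAGACGGTCTCGCGTC-3'

The forward primer matches the template at positions 31–42.
Taking the reverse complement of GACGCGAGACC gives GGTCTCGCGTC, found at positions 77–87 on the template; the primer anneals here to the top strand with its 3' end pointing upstream.
The product is the template from position 31 through 87 (57 bp).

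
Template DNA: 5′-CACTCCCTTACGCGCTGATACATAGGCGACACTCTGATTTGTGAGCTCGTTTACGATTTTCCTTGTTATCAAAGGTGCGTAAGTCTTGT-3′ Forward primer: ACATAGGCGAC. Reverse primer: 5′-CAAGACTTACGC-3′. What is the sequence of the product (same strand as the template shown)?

The forward primer matches the template at positions 20–30.
Reverse complement of the reverse primer: GCGTAAGTCTTG. This occurs on the top strand at positions 77–88.
The product is the template from position 20 through 88 (69 bp).

5'-ACATAGGCGACACTCTGATTTGTGAGCTCGTTTACGATTTTCCTTGTTATCAAAGGTGCGTAAGTCTTG-3'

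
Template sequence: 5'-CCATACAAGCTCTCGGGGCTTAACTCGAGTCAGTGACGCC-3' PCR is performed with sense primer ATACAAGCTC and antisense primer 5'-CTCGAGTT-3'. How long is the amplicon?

27 bp

Forward primer ATACAAGCTC is found on the top strand at positions 3–12.
Reverse complement of the reverse primer: AACTCGAG. This occurs on the top strand at positions 22–29.
Product length = (reverse-primer end) − (forward-primer start) + 1 = 29 − 3 + 1 = 27 bp.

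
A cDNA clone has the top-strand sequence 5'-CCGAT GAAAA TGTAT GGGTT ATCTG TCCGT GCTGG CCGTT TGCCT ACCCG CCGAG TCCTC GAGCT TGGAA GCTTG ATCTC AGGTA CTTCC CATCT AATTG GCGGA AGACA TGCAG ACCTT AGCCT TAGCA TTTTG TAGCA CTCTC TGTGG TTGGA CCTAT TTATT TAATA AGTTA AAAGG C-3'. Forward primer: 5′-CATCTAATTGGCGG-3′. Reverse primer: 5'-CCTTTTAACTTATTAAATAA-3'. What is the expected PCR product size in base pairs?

90 bp

The forward primer matches the template at positions 91–104.
Taking the reverse complement of CCTTTTAACTTATTAAATAA gives TTATTTAATAAGTTAAAAGG, found at positions 161–180 on the template; the primer anneals here to the top strand with its 3' end pointing upstream.
Amplicon spans positions 91–180: 90 bp.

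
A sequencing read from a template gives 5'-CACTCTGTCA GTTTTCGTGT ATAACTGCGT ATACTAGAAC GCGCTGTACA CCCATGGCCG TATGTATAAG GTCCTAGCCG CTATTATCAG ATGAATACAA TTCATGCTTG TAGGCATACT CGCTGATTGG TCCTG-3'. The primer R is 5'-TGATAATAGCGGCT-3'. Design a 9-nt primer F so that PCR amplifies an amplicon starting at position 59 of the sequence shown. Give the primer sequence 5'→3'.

The reverse primer's reverse complement AGCCGCTATTATCA matches the template at positions 76–89; the product starts at position 59.
The forward primer is identical to the top strand over positions 59–67: CGTATGTAT.

5'-CGTATGTAT-3'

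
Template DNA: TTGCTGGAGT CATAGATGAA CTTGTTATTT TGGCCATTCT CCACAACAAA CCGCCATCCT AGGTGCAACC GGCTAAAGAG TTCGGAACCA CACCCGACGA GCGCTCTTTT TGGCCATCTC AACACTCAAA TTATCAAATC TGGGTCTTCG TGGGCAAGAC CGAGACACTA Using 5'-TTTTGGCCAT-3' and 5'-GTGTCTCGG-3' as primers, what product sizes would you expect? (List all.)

The forward primer TTTTGGCCAT matches the top strand at positions 28–37, 108–117.
The reverse primer's reverse complement is CCGAGACAC, matching at positions 160–168.
Each forward site pairs with the reverse site to give a product ending at position 168: sizes 141, 61 bp.

141 bp, 61 bp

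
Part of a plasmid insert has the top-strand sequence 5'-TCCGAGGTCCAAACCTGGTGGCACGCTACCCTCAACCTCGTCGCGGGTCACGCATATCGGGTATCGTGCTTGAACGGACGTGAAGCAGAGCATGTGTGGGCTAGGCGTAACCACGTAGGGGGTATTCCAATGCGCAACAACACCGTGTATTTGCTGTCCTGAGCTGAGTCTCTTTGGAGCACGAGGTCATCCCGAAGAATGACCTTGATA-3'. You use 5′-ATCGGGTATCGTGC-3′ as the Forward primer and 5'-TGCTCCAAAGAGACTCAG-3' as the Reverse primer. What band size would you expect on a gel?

Forward primer ATCGGGTATCGTGC is found on the top strand at positions 56–69.
Taking the reverse complement of TGCTCCAAAGAGACTCAG gives CTGAGTCTCTTTGGAGCA, found at positions 164–181 on the template; the primer anneals here to the top strand with its 3' end pointing upstream.
The product runs from position 56 to position 181, so its length is 181 − 56 + 1 = 126 bp.

126 bp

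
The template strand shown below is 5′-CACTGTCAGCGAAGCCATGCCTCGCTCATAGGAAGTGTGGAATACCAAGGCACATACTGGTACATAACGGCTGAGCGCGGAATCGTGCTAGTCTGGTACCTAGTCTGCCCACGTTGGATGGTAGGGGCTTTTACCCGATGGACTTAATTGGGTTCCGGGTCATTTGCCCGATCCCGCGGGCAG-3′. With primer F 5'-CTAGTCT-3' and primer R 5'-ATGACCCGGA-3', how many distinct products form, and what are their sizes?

The forward primer CTAGTCT matches the top strand at positions 88–94, 100–106.
The reverse primer's reverse complement is TCCGGGTCAT, matching at positions 154–163.
Each forward site pairs with the reverse site to give a product ending at position 163: sizes 76, 64 bp.

Two products: 76 bp, 64 bp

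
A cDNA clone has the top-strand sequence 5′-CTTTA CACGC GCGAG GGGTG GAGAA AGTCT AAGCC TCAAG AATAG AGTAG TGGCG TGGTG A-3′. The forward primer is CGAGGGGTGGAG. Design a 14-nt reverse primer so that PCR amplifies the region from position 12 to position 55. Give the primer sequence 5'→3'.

5'-CGCCACTACTCTAT-3'

The product's 3' end on the top strand is position 55.
The reverse primer anneals to the top strand over positions 42–55, i.e. to ATAGAGTAGTGGCG.
Its sequence written 5'→3' is the reverse complement: CGCCACTACTCTAT.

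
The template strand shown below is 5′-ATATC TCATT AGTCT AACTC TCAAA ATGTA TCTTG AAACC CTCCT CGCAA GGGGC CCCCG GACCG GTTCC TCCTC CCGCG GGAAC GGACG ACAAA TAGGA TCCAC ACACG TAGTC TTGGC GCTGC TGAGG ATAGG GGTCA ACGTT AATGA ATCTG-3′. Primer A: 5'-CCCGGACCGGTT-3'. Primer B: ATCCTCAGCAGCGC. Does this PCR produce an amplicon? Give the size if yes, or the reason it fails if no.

Primer A (CCCGGACCGGTT) matches the top strand at positions 57–68; it acts as a forward primer.
Primer B's reverse complement is GCGCTGCTGAGGAT, matching the top strand at positions 119–132; it acts as a reverse primer.
The 3' ends face each other across positions 57–132, giving a 76 bp product.

Yes — a 76 bp product.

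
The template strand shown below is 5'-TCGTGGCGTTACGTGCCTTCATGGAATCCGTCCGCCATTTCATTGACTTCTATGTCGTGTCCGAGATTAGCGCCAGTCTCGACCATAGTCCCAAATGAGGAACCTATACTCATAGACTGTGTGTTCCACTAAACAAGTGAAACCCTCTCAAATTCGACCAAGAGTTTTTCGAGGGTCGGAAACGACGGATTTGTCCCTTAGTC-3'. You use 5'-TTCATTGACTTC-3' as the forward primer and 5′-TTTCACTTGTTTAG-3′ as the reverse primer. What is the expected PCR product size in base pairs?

104 bp

Forward primer TTCATTGACTTC is found on the top strand at positions 39–50.
Taking the reverse complement of TTTCACTTGTTTAG gives CTAAACAAGTGAAA, found at positions 129–142 on the template; the primer anneals here to the top strand with its 3' end pointing upstream.
Amplicon spans positions 39–142: 104 bp.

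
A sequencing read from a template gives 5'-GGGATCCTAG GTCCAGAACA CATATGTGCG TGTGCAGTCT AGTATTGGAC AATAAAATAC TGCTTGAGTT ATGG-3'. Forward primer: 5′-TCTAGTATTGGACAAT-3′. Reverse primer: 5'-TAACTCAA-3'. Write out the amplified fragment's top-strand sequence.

5'-TCTAGTATTGGACAATAAAATACTGCTTGAGTTA-3'

Scanning the template, TCTAGTATTGGACAAT occurs at positions 38–53; this primer anneals to the bottom strand there with its 3' end pointing downstream.
Reverse complement of the reverse primer: TTGAGTTA. This occurs on the top strand at positions 64–71.
The product is the template from position 38 through 71 (34 bp).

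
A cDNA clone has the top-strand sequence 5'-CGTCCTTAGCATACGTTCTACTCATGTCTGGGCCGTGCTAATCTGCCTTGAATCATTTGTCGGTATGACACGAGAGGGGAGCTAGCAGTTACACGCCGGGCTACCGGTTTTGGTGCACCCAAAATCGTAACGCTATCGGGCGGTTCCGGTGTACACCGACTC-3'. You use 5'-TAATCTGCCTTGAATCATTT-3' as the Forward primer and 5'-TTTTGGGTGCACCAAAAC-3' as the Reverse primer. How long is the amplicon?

Forward primer TAATCTGCCTTGAATCATTT is found on the top strand at positions 39–58.
Reverse complement of the reverse primer: GTTTTGGTGCACCCAAAA. This occurs on the top strand at positions 107–124.
Amplicon spans positions 39–124: 86 bp.

86 bp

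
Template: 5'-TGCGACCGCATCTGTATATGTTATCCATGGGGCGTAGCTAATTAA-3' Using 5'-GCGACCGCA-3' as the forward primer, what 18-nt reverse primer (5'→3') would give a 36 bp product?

5'-CTACGCCCCATGGATAAC-3'

The forward primer binds at positions 2–10, so a 36 bp product ends at position 2 + 36 − 1 = 37.
The reverse primer anneals to the top strand over positions 20–37, i.e. to GTTATCCATGGGGCGTAG.
Its sequence written 5'→3' is the reverse complement: CTACGCCCCATGGATAAC.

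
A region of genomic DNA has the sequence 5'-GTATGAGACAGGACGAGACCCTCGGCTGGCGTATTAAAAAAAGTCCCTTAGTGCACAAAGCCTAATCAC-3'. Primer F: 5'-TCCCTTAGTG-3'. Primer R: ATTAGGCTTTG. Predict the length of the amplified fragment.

Forward primer TCCCTTAGTG is found on the top strand at positions 44–53.
Taking the reverse complement of ATTAGGCTTTG gives CAAAGCCTAAT, found at positions 56–66 on the template; the primer anneals here to the top strand with its 3' end pointing upstream.
Product length = (reverse-primer end) − (forward-primer start) + 1 = 66 − 44 + 1 = 23 bp.

23 bp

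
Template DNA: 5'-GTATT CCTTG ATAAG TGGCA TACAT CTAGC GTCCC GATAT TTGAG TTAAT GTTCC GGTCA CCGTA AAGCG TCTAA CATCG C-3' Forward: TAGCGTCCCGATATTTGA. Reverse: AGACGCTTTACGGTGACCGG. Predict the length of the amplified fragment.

47 bp

Forward primer TAGCGTCCCGATATTTGA is found on the top strand at positions 27–44.
Reverse complement of the reverse primer: CCGGTCACCGTAAAGCGTCT. This occurs on the top strand at positions 54–73.
The product runs from position 27 to position 73, so its length is 73 − 27 + 1 = 47 bp.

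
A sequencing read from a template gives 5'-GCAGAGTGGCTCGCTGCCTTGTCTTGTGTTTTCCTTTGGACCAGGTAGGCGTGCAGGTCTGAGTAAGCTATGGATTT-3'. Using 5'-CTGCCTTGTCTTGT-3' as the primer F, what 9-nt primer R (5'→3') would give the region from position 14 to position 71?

5'-ATAGCTTAC-3'

The product's 3' end on the top strand is position 71.
The reverse primer anneals to the top strand over positions 63–71, i.e. to GTAAGCTAT.
Its sequence written 5'→3' is the reverse complement: ATAGCTTAC.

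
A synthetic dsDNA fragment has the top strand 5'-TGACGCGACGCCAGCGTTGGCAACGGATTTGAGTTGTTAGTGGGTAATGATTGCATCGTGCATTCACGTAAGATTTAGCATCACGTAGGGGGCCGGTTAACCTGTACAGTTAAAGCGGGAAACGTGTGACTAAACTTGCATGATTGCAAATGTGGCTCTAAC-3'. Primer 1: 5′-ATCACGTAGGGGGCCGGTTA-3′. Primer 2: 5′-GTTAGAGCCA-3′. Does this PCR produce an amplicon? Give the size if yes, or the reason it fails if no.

Primer 1 (ATCACGTAGGGGGCCGGTTA) matches the top strand at positions 80–99; it acts as a forward primer.
Primer 2's reverse complement is TGGCTCTAAC, matching the top strand at positions 153–162; it acts as a reverse primer.
The 3' ends face each other across positions 80–162, giving an 83 bp product.

Yes — an 83 bp product.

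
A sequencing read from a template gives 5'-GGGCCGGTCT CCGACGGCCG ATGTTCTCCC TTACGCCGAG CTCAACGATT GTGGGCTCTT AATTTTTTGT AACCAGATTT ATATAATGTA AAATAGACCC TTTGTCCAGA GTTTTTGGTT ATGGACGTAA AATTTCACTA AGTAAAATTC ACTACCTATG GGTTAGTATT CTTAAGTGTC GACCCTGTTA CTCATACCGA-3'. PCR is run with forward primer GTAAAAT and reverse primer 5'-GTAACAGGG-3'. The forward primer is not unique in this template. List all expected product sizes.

104 bp, 65 bp, 50 bp

The forward primer GTAAAAT matches the top strand at positions 88–94, 127–133, 142–148.
The reverse primer's reverse complement is CCCTGTTAC, matching at positions 183–191.
Each forward site pairs with the reverse site to give a product ending at position 191: sizes 104, 65, 50 bp.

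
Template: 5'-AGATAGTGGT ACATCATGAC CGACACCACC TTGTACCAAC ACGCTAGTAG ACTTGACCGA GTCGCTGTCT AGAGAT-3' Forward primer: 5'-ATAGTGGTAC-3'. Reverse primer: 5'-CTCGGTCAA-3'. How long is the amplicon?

59 bp

Forward primer ATAGTGGTAC is found on the top strand at positions 3–12.
Reverse complement of the reverse primer: TTGACCGAG. This occurs on the top strand at positions 53–61.
The product runs from position 3 to position 61, so its length is 61 − 3 + 1 = 59 bp.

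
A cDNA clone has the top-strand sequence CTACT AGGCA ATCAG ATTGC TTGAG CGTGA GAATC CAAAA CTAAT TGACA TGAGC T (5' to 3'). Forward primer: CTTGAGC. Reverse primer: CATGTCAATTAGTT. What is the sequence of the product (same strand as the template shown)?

5'-CTTGAGCGTGAGAATCCAAAACTAATTGACATG-3'

The forward primer matches the template at positions 20–26.
Reverse complement of the reverse primer: AACTAATTGACATG. This occurs on the top strand at positions 39–52.
The product is the template from position 20 through 52 (33 bp).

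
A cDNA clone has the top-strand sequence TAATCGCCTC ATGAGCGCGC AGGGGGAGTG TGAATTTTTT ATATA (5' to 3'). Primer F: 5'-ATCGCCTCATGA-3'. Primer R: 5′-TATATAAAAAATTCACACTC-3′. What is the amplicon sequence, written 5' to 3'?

5'-ATCGCCTCATGAGCGCGCAGGGGGAGTGTGAATTTTTTATATA-3'

Forward primer ATCGCCTCATGA is found on the top strand at positions 3–14.
Reverse complement of the reverse primer: GAGTGTGAATTTTTTATATA. This occurs on the top strand at positions 26–45.
The product is the template from position 3 through 45 (43 bp).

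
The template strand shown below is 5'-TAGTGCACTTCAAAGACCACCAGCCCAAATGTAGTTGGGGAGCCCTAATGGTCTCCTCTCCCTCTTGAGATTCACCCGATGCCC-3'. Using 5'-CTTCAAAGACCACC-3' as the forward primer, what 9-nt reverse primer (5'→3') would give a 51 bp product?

5'-GAGGAGACC-3'

The forward primer binds at positions 8–21, so a 51 bp product ends at position 8 + 51 − 1 = 58.
The reverse primer anneals to the top strand over positions 50–58, i.e. to GGTCTCCTC.
Its sequence written 5'→3' is the reverse complement: GAGGAGACC.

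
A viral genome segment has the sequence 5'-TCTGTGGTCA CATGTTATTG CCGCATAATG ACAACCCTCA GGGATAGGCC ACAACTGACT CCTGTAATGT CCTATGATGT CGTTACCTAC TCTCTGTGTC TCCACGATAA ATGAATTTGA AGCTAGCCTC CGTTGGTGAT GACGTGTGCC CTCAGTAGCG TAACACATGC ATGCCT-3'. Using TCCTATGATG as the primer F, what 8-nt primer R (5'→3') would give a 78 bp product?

The forward primer binds at positions 70–79, so a 78 bp product ends at position 70 + 78 − 1 = 147.
The reverse primer anneals to the top strand over positions 140–147, i.e. to TGACGTGT.
Its sequence written 5'→3' is the reverse complement: ACACGTCA.

5'-ACACGTCA-3'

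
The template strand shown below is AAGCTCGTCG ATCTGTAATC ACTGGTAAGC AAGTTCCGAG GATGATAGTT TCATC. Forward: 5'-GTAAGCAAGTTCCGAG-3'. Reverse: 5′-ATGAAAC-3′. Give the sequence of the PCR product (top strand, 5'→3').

The forward primer matches the template at positions 25–40.
Reverse complement of the reverse primer: GTTTCAT. This occurs on the top strand at positions 48–54.
The product is the template from position 25 through 54 (30 bp).

5'-GTAAGCAAGTTCCGAGGATGATAGTTTCAT-3'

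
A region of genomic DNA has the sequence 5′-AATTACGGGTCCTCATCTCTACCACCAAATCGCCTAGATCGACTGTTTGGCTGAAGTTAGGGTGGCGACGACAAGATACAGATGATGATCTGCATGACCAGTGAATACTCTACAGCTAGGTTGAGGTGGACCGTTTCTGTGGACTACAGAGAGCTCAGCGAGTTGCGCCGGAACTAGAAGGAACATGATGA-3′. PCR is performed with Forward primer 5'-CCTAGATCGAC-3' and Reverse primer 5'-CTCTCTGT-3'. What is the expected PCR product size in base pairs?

121 bp

Forward primer CCTAGATCGAC is found on the top strand at positions 33–43.
Reverse complement of the reverse primer: ACAGAGAG. This occurs on the top strand at positions 146–153.
The product runs from position 33 to position 153, so its length is 153 − 33 + 1 = 121 bp.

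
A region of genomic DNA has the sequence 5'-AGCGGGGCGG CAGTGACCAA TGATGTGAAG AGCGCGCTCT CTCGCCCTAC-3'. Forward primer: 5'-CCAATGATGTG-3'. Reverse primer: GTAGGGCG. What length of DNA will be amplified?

34 bp

The forward primer matches the template at positions 17–27.
Taking the reverse complement of GTAGGGCG gives CGCCCTAC, found at positions 43–50 on the template; the primer anneals here to the top strand with its 3' end pointing upstream.
Product length = (reverse-primer end) − (forward-primer start) + 1 = 50 − 17 + 1 = 34 bp.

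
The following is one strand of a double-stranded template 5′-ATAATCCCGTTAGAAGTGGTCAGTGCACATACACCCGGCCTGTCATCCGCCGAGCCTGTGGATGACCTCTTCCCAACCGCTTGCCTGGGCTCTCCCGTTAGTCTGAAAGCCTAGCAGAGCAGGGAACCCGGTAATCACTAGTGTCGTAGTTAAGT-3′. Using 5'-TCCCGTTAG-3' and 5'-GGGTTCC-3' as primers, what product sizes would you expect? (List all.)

The forward primer TCCCGTTAG matches the top strand at positions 5–13, 93–101.
The reverse primer's reverse complement is GGAACCC, matching at positions 123–129.
Each forward site pairs with the reverse site to give a product ending at position 129: sizes 125, 37 bp.

125 bp, 37 bp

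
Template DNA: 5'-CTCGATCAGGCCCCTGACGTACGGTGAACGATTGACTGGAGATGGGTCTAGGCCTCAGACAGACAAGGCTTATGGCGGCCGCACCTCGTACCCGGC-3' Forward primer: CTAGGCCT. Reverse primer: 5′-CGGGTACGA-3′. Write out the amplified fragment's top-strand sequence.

5'-CTAGGCCTCAGACAGACAAGGCTTATGGCGGCCGCACCTCGTACCCG-3'

Forward primer CTAGGCCT is found on the top strand at positions 48–55.
The reverse primer's reverse complement is TCGTACCCG, which matches the template at positions 86–94.
The product is the template from position 48 through 94 (47 bp).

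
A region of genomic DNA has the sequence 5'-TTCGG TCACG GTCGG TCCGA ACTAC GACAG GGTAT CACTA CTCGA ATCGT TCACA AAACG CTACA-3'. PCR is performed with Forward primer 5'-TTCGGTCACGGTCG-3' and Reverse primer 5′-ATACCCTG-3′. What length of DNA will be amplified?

35 bp

Scanning the template, TTCGGTCACGGTCG occurs at positions 1–14; this primer anneals to the bottom strand there with its 3' end pointing downstream.
Taking the reverse complement of ATACCCTG gives CAGGGTAT, found at positions 28–35 on the template; the primer anneals here to the top strand with its 3' end pointing upstream.
Amplicon spans positions 1–35: 35 bp.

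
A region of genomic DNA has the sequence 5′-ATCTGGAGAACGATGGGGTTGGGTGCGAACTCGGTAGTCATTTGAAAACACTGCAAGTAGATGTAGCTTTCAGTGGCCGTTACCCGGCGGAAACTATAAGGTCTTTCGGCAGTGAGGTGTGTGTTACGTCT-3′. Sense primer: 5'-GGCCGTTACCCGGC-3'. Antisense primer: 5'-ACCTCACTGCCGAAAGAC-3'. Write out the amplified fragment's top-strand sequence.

5'-GGCCGTTACCCGGCGGAAACTATAAGGTCTTTCGGCAGTGAGGT-3'

Forward primer GGCCGTTACCCGGC is found on the top strand at positions 75–88.
The reverse primer's reverse complement is GTCTTTCGGCAGTGAGGT, which matches the template at positions 101–118.
The product is the template from position 75 through 118 (44 bp).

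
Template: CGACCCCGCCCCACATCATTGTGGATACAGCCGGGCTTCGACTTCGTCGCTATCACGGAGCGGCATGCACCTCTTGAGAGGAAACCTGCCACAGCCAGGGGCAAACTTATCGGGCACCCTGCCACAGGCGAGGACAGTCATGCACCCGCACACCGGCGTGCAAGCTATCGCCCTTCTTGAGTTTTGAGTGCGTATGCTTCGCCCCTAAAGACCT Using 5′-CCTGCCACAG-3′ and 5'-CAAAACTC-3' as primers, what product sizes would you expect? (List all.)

The forward primer CCTGCCACAG matches the top strand at positions 85–94, 118–127.
The reverse primer's reverse complement is GAGTTTTG, matching at positions 179–186.
Each forward site pairs with the reverse site to give a product ending at position 186: sizes 102, 69 bp.

102 bp, 69 bp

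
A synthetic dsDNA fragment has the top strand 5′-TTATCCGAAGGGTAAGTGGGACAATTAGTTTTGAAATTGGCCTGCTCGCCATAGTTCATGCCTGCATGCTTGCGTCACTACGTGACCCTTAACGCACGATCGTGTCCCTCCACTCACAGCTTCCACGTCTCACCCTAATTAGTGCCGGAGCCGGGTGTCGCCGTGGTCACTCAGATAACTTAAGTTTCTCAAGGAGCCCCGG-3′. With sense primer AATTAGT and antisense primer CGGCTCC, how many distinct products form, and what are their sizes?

Two products: 131 bp, 17 bp

The forward primer AATTAGT matches the top strand at positions 23–29, 137–143.
The reverse primer's reverse complement is GGAGCCG, matching at positions 147–153.
Each forward site pairs with the reverse site to give a product ending at position 153: sizes 131, 17 bp.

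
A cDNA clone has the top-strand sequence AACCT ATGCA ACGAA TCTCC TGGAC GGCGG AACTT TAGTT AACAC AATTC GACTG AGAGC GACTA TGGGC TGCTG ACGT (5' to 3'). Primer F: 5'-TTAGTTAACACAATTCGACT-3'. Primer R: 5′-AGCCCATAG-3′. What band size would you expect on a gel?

Forward primer TTAGTTAACACAATTCGACT is found on the top strand at positions 35–54.
Reverse complement of the reverse primer: CTATGGGCT. This occurs on the top strand at positions 63–71.
Product length = (reverse-primer end) − (forward-primer start) + 1 = 71 − 35 + 1 = 37 bp.

37 bp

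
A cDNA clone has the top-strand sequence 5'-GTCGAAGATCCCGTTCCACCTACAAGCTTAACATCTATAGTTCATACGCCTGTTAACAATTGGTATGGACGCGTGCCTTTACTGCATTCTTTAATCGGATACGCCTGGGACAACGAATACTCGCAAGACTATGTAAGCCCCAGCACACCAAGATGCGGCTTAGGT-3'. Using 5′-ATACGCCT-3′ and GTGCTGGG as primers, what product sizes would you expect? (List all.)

The forward primer ATACGCCT matches the top strand at positions 44–51, 99–106.
The reverse primer's reverse complement is CCCAGCAC, matching at positions 139–146.
Each forward site pairs with the reverse site to give a product ending at position 146: sizes 103, 48 bp.

103 bp, 48 bp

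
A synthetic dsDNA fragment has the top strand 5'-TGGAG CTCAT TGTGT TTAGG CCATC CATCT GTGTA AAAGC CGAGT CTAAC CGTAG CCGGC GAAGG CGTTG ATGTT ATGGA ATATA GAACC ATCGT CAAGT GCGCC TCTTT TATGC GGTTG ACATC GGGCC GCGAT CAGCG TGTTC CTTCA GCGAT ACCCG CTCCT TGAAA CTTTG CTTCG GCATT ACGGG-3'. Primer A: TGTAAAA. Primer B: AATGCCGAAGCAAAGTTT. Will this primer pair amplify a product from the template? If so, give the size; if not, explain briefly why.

Primer A (TGTAAAA) matches the top strand at positions 32–38; it acts as a forward primer.
Primer B's reverse complement is AAACTTTGCTTCGGCATT, matching the top strand at positions 168–185; it acts as a reverse primer.
The 3' ends face each other across positions 32–185, giving a 154 bp product.

Yes — a 154 bp product.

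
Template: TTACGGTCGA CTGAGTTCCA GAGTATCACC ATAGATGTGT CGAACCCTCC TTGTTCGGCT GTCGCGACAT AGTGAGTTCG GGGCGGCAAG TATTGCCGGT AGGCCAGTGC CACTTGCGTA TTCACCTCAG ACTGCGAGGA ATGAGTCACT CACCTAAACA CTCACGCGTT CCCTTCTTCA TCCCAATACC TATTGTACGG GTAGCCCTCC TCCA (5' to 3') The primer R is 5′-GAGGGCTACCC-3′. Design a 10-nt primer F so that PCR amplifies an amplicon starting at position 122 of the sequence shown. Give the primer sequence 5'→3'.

5'-TCACCTCAGA-3'

The reverse primer's reverse complement GGGTAGCCCTC matches the template at positions 199–209; the product starts at position 122.
The forward primer is identical to the top strand over positions 122–131: TCACCTCAGA.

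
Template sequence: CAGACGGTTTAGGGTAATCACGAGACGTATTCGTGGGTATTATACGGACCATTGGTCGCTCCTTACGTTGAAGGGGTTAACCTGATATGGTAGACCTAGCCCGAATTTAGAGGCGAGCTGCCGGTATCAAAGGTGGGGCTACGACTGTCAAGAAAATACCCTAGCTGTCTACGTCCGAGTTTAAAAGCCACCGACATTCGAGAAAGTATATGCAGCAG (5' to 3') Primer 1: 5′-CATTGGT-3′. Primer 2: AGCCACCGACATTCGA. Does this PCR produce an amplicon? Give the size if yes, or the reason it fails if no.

No product — both primers anneal to the same strand and extend in the same direction.

Primer 1 (CATTGGT) matches the top strand at positions 50–56 (3' end points downstream).
Primer 2 (AGCCACCGACATTCGA) also matches the top strand directly, at positions 186–201 — its reverse complement TCGAATGTCGGTGGCT is not present.
Both primers anneal to the bottom strand with 3' ends pointing the same way, so neither can prime synthesis back toward the other.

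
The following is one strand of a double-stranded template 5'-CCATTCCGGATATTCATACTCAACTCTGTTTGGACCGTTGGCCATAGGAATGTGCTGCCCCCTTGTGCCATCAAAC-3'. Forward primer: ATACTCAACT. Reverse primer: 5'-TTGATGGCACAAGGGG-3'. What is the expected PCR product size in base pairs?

59 bp

The forward primer matches the template at positions 16–25.
Taking the reverse complement of TTGATGGCACAAGGGG gives CCCCTTGTGCCATCAA, found at positions 59–74 on the template; the primer anneals here to the top strand with its 3' end pointing upstream.
Amplicon spans positions 16–74: 59 bp.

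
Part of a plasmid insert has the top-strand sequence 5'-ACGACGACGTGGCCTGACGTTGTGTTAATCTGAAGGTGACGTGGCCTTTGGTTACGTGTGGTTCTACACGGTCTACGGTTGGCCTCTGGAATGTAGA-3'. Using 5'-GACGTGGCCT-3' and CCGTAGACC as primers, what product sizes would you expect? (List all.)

The forward primer GACGTGGCCT matches the top strand at positions 6–15, 38–47.
The reverse primer's reverse complement is GGTCTACGG, matching at positions 70–78.
Each forward site pairs with the reverse site to give a product ending at position 78: sizes 73, 41 bp.

73 bp, 41 bp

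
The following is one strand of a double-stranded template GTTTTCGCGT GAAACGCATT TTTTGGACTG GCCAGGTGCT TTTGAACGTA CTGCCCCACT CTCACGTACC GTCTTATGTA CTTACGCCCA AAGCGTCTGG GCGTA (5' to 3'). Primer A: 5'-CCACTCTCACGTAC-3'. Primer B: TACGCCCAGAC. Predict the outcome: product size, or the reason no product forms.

Yes — a 50 bp product.

Primer A (CCACTCTCACGTAC) matches the top strand at positions 56–69; it acts as a forward primer.
Primer B's reverse complement is GTCTGGGCGTA, matching the top strand at positions 95–105; it acts as a reverse primer.
The 3' ends face each other across positions 56–105, giving a 50 bp product.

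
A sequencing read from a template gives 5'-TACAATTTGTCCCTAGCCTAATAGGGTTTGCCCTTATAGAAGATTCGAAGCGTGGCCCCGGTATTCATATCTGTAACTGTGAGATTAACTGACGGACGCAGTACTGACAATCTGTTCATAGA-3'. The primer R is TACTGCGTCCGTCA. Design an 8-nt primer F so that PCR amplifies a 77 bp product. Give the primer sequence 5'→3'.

5'-TTTGCCCT-3'

The reverse primer's reverse complement TGACGGACGCAGTA matches the template at positions 90–103, so the product ends at position 103.
A 77 bp product then starts at position 103 − 77 + 1 = 27.
The forward primer is identical to the top strand there: TTTGCCCT.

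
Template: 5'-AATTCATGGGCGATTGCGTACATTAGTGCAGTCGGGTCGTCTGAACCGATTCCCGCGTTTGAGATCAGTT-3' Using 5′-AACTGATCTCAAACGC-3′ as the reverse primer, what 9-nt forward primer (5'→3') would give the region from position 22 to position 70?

5'-ATTAGTGCA-3'

The reverse primer's reverse complement GCGTTTGAGATCAGTT matches the template at positions 55–70; the product starts at position 22.
The forward primer is identical to the top strand over positions 22–30: ATTAGTGCA.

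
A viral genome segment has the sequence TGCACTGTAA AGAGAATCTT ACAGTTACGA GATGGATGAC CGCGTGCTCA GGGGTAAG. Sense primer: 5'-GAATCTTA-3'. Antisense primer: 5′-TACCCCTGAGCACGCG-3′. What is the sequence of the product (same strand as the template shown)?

Forward primer GAATCTTA is found on the top strand at positions 14–21.
The reverse primer's reverse complement is CGCGTGCTCAGGGGTA, which matches the template at positions 41–56.
The product is the template from position 14 through 56 (43 bp).

5'-GAATCTTACAGTTACGAGATGGATGACCGCGTGCTCAGGGGTA-3'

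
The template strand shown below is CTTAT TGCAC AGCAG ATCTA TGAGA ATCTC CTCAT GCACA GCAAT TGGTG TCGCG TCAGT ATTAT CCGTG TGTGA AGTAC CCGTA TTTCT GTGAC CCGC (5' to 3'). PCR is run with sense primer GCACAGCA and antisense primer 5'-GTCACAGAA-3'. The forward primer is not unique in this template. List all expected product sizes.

The forward primer GCACAGCA matches the top strand at positions 7–14, 36–43.
The reverse primer's reverse complement is TTCTGTGAC, matching at positions 87–95.
Each forward site pairs with the reverse site to give a product ending at position 95: sizes 89, 60 bp.

89 bp, 60 bp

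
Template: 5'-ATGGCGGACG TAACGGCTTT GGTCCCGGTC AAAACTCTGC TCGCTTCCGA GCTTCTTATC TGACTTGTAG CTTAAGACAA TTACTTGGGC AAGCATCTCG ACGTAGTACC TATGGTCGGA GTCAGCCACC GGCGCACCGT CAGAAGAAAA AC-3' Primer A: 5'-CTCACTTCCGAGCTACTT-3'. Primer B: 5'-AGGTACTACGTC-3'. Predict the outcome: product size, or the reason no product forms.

No product — primer A has no binding site in the template.

Primer A (CTCACTTCCGAGCTACTT) does not match the top strand, and its reverse complement AAGTAGCTCGGAAGTGAG does not match either.
With no annealing site for primer A, no amplification occurs.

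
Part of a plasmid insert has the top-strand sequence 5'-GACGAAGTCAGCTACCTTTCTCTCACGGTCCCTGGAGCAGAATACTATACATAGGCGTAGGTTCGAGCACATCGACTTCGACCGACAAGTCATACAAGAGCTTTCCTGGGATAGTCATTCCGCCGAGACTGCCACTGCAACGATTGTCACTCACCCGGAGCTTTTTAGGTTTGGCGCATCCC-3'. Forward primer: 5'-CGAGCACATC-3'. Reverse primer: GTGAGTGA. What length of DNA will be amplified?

91 bp

Scanning the template, CGAGCACATC occurs at positions 64–73; this primer anneals to the bottom strand there with its 3' end pointing downstream.
Taking the reverse complement of GTGAGTGA gives TCACTCAC, found at positions 147–154 on the template; the primer anneals here to the top strand with its 3' end pointing upstream.
Product length = (reverse-primer end) − (forward-primer start) + 1 = 154 − 64 + 1 = 91 bp.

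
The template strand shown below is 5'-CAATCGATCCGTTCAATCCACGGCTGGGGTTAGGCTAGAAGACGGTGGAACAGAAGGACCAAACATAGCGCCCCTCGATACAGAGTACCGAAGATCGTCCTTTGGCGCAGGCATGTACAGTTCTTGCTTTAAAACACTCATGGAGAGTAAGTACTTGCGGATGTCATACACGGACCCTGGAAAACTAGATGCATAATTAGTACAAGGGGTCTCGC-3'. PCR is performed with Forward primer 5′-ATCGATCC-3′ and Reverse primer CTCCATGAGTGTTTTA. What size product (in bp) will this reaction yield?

143 bp

Scanning the template, ATCGATCC occurs at positions 3–10; this primer anneals to the bottom strand there with its 3' end pointing downstream.
Taking the reverse complement of CTCCATGAGTGTTTTA gives TAAAACACTCATGGAG, found at positions 130–145 on the template; the primer anneals here to the top strand with its 3' end pointing upstream.
The product runs from position 3 to position 145, so its length is 145 − 3 + 1 = 143 bp.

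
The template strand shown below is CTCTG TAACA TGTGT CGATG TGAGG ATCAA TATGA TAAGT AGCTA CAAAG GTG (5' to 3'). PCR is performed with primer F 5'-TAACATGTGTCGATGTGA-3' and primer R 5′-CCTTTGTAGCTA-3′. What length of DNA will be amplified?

The forward primer matches the template at positions 6–23.
Taking the reverse complement of CCTTTGTAGCTA gives TAGCTACAAAGG, found at positions 40–51 on the template; the primer anneals here to the top strand with its 3' end pointing upstream.
Product length = (reverse-primer end) − (forward-primer start) + 1 = 51 − 6 + 1 = 46 bp.

46 bp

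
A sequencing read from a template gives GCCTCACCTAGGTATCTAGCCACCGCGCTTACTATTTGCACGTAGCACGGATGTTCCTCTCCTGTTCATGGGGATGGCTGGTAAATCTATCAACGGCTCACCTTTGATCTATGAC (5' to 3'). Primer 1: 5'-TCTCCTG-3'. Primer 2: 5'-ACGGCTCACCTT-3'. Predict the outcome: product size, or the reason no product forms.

No product — both primers anneal to the same strand and extend in the same direction.

Primer 1 (TCTCCTG) matches the top strand at positions 58–64 (3' end points downstream).
Primer 2 (ACGGCTCACCTT) also matches the top strand directly, at positions 93–104 — its reverse complement AAGGTGAGCCGT is not present.
Both primers anneal to the bottom strand with 3' ends pointing the same way, so neither can prime synthesis back toward the other.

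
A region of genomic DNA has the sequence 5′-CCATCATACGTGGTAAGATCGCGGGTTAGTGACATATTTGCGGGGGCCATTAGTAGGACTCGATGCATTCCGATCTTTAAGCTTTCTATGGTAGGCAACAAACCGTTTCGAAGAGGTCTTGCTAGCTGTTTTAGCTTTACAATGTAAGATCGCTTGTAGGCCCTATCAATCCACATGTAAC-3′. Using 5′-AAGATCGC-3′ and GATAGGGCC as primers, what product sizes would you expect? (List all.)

The forward primer AAGATCGC matches the top strand at positions 15–22, 146–153.
The reverse primer's reverse complement is GGCCCTATC, matching at positions 159–167.
Each forward site pairs with the reverse site to give a product ending at position 167: sizes 153, 22 bp.

153 bp, 22 bp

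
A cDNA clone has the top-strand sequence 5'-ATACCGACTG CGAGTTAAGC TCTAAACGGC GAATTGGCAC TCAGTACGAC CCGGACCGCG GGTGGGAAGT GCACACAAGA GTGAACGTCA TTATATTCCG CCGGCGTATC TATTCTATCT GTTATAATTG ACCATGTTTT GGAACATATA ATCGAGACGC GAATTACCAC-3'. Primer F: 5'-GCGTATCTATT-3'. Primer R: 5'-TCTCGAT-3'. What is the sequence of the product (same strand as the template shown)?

5'-GCGTATCTATTCTATCTGTTATAATTGACCATGTTTTGGAACATATAATCGAGA-3'

Scanning the template, GCGTATCTATT occurs at positions 104–114; this primer anneals to the bottom strand there with its 3' end pointing downstream.
Taking the reverse complement of TCTCGAT gives ATCGAGA, found at positions 151–157 on the template; the primer anneals here to the top strand with its 3' end pointing upstream.
The product is the template from position 104 through 157 (54 bp).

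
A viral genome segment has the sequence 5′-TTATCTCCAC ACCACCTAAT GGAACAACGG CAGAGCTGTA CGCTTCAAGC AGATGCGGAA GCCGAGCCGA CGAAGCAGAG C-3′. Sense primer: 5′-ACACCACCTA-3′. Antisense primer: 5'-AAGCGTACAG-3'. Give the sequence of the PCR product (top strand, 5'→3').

The forward primer matches the template at positions 9–18.
The reverse primer's reverse complement is CTGTACGCTT, which matches the template at positions 36–45.
The product is the template from position 9 through 45 (37 bp).

5'-ACACCACCTAATGGAACAACGGCAGAGCTGTACGCTT-3'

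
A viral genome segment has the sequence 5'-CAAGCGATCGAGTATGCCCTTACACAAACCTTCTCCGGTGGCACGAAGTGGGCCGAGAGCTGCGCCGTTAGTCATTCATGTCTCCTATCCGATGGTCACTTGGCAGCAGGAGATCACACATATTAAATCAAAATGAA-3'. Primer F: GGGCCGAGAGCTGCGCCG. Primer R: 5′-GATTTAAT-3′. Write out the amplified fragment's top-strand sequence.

Scanning the template, GGGCCGAGAGCTGCGCCG occurs at positions 50–67; this primer anneals to the bottom strand there with its 3' end pointing downstream.
Taking the reverse complement of GATTTAAT gives ATTAAATC, found at positions 122–129 on the template; the primer anneals here to the top strand with its 3' end pointing upstream.
The product is the template from position 50 through 129 (80 bp).

5'-GGGCCGAGAGCTGCGCCGTTAGTCATTCATGTCTCCTATCCGATGGTCACTTGGCAGCAGGAGATCACACATATTAAATC-3'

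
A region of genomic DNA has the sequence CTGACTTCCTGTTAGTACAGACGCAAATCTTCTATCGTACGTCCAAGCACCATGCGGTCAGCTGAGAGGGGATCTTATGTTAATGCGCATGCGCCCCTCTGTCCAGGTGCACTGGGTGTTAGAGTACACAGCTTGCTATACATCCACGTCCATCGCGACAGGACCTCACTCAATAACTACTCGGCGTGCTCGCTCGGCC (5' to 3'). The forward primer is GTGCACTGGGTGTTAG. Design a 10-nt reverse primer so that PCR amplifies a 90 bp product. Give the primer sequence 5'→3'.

The forward primer binds at positions 107–122, so a 90 bp product ends at position 107 + 90 − 1 = 196.
The reverse primer anneals to the top strand over positions 187–196, i.e. to TGCTCGCTCG.
Its sequence written 5'→3' is the reverse complement: CGAGCGAGCA.

5'-CGAGCGAGCA-3'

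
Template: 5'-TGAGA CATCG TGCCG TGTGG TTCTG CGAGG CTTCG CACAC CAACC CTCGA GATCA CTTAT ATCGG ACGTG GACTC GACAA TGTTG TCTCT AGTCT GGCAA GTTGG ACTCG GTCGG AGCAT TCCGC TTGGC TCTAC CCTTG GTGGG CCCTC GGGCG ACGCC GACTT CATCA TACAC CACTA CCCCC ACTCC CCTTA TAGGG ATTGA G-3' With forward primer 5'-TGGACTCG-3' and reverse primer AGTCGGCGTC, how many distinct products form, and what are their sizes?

Two products: 96 bp, 62 bp

The forward primer TGGACTCG matches the top strand at positions 69–76, 103–110.
The reverse primer's reverse complement is GACGCCGACT, matching at positions 155–164.
Each forward site pairs with the reverse site to give a product ending at position 164: sizes 96, 62 bp.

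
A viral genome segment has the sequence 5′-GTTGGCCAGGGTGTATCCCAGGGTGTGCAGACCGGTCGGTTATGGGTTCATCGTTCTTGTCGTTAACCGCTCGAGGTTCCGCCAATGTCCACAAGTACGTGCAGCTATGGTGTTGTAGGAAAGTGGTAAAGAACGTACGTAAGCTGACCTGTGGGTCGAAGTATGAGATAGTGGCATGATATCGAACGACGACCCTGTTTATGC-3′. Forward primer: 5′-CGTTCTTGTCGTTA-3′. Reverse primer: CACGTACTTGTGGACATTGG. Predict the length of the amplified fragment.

50 bp

Forward primer CGTTCTTGTCGTTA is found on the top strand at positions 52–65.
Reverse complement of the reverse primer: CCAATGTCCACAAGTACGTG. This occurs on the top strand at positions 82–101.
Amplicon spans positions 52–101: 50 bp.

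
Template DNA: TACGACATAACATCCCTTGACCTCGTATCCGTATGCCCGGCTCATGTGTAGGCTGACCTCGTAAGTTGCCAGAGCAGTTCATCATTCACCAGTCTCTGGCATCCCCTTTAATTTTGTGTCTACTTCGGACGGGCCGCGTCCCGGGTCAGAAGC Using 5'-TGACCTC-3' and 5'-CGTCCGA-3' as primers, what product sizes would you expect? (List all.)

114 bp, 78 bp

The forward primer TGACCTC matches the top strand at positions 18–24, 54–60.
The reverse primer's reverse complement is TCGGACG, matching at positions 125–131.
Each forward site pairs with the reverse site to give a product ending at position 131: sizes 114, 78 bp.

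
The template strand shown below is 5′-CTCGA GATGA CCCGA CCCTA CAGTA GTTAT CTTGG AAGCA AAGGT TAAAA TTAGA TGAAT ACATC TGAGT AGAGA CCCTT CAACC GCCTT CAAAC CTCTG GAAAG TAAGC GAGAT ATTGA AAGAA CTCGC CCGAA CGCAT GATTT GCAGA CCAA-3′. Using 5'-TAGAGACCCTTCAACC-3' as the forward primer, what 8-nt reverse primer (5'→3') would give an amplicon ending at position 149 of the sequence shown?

5'-CTGCAAAT-3'

The forward primer binds at positions 70–85; the product's 3' end on the top strand is position 149.
The reverse primer anneals to the top strand over positions 142–149, i.e. to ATTTGCAG.
Its sequence written 5'→3' is the reverse complement: CTGCAAAT.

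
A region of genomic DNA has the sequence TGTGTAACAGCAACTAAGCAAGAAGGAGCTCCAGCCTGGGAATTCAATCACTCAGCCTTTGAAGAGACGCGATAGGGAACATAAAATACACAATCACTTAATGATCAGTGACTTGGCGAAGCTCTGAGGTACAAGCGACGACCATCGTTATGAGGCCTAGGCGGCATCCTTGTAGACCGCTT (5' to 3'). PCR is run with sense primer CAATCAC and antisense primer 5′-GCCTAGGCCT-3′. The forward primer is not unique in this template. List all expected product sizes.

118 bp, 72 bp

The forward primer CAATCAC matches the top strand at positions 45–51, 91–97.
The reverse primer's reverse complement is AGGCCTAGGC, matching at positions 153–162.
Each forward site pairs with the reverse site to give a product ending at position 162: sizes 118, 72 bp.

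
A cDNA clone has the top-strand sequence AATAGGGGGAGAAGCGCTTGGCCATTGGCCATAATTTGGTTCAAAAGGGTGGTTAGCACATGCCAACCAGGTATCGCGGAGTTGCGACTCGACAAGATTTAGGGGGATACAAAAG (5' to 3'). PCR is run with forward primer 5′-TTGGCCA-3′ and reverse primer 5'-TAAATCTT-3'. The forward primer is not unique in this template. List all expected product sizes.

The forward primer TTGGCCA matches the top strand at positions 18–24, 25–31.
The reverse primer's reverse complement is AAGATTTA, matching at positions 94–101.
Each forward site pairs with the reverse site to give a product ending at position 101: sizes 84, 77 bp.

84 bp, 77 bp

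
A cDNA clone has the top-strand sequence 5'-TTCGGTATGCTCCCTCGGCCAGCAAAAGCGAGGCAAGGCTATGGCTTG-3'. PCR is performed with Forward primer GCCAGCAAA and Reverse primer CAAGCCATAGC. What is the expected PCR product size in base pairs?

The forward primer matches the template at positions 18–26.
The reverse primer's reverse complement is GCTATGGCTTG, which matches the template at positions 38–48.
The product runs from position 18 to position 48, so its length is 48 − 18 + 1 = 31 bp.

31 bp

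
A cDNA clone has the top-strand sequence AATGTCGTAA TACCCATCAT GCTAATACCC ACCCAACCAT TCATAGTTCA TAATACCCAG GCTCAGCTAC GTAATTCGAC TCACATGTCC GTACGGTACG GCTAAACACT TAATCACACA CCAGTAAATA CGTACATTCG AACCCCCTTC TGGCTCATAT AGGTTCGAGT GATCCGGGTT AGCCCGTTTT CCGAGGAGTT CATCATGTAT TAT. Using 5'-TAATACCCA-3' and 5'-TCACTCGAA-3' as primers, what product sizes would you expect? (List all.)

165 bp, 150 bp, 122 bp

The forward primer TAATACCCA matches the top strand at positions 8–16, 23–31, 51–59.
The reverse primer's reverse complement is TTCGAGTGA, matching at positions 164–172.
Each forward site pairs with the reverse site to give a product ending at position 172: sizes 165, 150, 122 bp.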